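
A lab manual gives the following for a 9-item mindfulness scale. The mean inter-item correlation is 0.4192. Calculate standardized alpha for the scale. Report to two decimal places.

Standardized α = k·r̄ / (1 + (k−1)·r̄) = 9 × 0.4192 / (1 + 8 × 0.4192)
  = 3.7728 / 4.3536 = 0.87

α = 0.87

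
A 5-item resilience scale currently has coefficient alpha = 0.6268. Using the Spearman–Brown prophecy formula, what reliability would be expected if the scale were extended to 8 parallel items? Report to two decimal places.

Length factor m = 8/5 = 1.6000
α' = m·α / (1 + (m−1)·α)
   = 8/5 × 0.6268 / (1 + (8/5 − 1) × 0.6268)
   = 1.0029 / 1.3761 = 0.73

predicted reliability = 0.73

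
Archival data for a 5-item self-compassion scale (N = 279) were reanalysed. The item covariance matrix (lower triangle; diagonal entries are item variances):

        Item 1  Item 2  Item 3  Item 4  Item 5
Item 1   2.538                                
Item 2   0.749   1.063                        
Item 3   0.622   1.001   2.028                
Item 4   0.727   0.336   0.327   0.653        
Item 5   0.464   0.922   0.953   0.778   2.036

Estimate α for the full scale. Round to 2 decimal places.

α = 0.78

ΣVar(i) = 2.538 + 1.063 + 2.028 + 0.653 + 2.036 = 8.318
Σ_{i<j} σ_ij = 6.879
σ²_total = 8.318 + 2 × 6.879 = 22.076
α = (k/(k−1))·(1 − ΣVar(i)/σ²_total) = (5/4)·(1 − 8.318/22.076) = 0.78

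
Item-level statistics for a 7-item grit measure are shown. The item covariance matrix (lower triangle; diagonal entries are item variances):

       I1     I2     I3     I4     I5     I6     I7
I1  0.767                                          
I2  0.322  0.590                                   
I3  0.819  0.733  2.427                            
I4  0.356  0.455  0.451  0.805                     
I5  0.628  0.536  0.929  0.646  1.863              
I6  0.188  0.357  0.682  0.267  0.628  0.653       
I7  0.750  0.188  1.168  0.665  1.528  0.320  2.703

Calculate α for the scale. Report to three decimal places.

Σσᵢ² = 0.767 + 0.590 + 2.427 + 0.805 + 1.863 + 0.653 + 2.703 = 9.808
Sum of the distinct covariances = 12.616
σ²_total = 9.808 + 2 × 12.616 = 35.040
α = (k/(k−1))·(1 − Σσᵢ²/σ²_total) = (7/6)·(1 − 9.808/35.040) = 0.840

α = 0.840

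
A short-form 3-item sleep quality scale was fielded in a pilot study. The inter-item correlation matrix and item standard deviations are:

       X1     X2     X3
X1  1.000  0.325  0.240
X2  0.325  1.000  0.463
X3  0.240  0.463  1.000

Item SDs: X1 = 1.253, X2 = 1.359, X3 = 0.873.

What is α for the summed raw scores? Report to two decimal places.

Σσ²ᵢ = 1.253² + 1.359² + 0.873² = 4.1790
Covariances σ_ij = r_ij · s_i · s_j:
  σ(X1,X2) = 0.325 × 1.253 × 1.359 = 0.5534
  σ(X1,X3) = 0.240 × 1.253 × 0.873 = 0.2625
  σ(X2,X3) = 0.463 × 1.359 × 0.873 = 0.5493
σ²_T = Σσ²ᵢ + 2·Σσ_ij = 4.1790 + 2 × 1.3652 = 6.9094
α = (3/2)·(1 − 4.1790/6.9094) = 0.59

α = 0.59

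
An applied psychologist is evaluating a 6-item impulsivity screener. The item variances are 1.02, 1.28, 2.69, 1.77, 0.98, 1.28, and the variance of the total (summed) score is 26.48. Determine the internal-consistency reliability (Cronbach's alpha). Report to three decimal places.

Cronbach's alpha = 0.791

ΣVar(i) = 1.02 + 1.28 + 2.69 + 1.77 + 0.98 + 1.28 = 9.02
α = (k/(k−1))·(1 − ΣVar(i)/σ²_T) = (6/5)·(1 − 9.02/26.48) = 0.791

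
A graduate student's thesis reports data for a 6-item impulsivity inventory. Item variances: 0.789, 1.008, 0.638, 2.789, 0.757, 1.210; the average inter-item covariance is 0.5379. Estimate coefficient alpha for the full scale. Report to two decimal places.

coefficient alpha = 0.83

sum of item variances = 0.789 + 1.008 + 0.638 + 2.789 + 0.757 + 1.210 = 7.191
Sum of the 15 distinct covariances = 15 × 0.5379 = 8.0685
σ²_total = sum of item variances + 2·Σcov = 7.191 + 2 × 8.0685 = 23.3280
α = (6/5)·(1 − 7.191/23.3280) = 0.83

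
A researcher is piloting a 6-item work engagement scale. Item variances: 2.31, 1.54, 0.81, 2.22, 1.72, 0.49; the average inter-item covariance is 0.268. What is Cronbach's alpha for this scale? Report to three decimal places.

Cronbach's alpha = 0.563

sum of item variances = 2.31 + 1.54 + 0.81 + 2.22 + 1.72 + 0.49 = 9.09
Sum of the 15 distinct covariances = 15 × 0.268 = 4.020
σ²_T = sum of item variances + 2·Σcov = 9.09 + 2 × 4.020 = 17.130
α = (6/5)·(1 − 9.09/17.130) = 0.563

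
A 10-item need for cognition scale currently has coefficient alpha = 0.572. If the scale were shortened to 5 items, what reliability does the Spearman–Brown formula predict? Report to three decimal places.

Length factor m = 5/10 = 0.5000
α' = m·α / (1 − (1−m)·α)
   = 5/10 × 0.572 / (1 − (1 − 5/10) × 0.572)
   = 0.2860 / 0.7140 = 0.401

predicted reliability = 0.401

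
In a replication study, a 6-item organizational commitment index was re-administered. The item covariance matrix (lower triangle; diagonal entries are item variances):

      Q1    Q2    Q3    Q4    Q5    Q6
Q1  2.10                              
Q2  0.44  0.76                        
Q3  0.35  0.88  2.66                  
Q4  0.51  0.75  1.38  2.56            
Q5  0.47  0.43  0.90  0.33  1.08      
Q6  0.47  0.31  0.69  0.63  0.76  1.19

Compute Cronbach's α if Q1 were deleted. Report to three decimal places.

Cronbach's α = 0.789

Remaining items: Q2, Q3, Q4, Q5, Q6 (k = 5).
Σσ²ᵢ = 0.76 + 2.66 + 2.56 + 1.08 + 1.19 = 8.25
Var(T) = 8.25 + 2 × 7.06 = 22.37
α (item deleted) = (5/4)·(1 − 8.25/22.37) = 0.789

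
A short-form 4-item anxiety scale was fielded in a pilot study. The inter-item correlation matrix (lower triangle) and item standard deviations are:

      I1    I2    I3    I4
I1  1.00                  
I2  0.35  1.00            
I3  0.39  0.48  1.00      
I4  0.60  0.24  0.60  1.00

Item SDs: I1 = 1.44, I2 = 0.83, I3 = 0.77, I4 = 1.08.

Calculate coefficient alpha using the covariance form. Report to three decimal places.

α = 0.738

Σσ²ᵢ = 1.44² + 0.83² + 0.77² + 1.08² = 4.5218
Covariances σ_ij = r_ij · s_i · s_j:
  σ(I1,I2) = 0.35 × 1.44 × 0.83 = 0.4183
  σ(I1,I3) = 0.39 × 1.44 × 0.77 = 0.4324
  σ(I1,I4) = 0.60 × 1.44 × 1.08 = 0.9331
  σ(I2,I3) = 0.48 × 0.83 × 0.77 = 0.3068
  σ(I2,I4) = 0.24 × 0.83 × 1.08 = 0.2151
  σ(I3,I4) = 0.60 × 0.77 × 1.08 = 0.4990
σ²_T = Σσ²ᵢ + 2·Σσ_ij = 4.5218 + 2 × 2.8047 = 10.1312
α = (4/3)·(1 − 4.5218/10.1312) = 0.738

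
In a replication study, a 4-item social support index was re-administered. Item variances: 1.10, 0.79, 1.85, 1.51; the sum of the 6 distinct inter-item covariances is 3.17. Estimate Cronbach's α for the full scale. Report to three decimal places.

α = 0.729

sum of item variances = 1.10 + 0.79 + 1.85 + 1.51 = 5.25
Sum of distinct covariances = 3.17
total variance = sum of item variances + 2·Σcov = 5.25 + 2 × 3.17 = 11.59
α = (4/3)·(1 − 5.25/11.59) = 0.729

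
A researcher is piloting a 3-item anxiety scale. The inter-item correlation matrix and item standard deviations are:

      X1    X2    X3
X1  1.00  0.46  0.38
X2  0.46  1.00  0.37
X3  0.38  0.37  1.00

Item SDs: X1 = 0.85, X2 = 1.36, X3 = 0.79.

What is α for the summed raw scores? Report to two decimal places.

Σσ²ᵢ = 0.85² + 1.36² + 0.79² = 3.1962
Covariances σ_ij = r_ij · s_i · s_j:
  σ(X1,X2) = 0.46 × 0.85 × 1.36 = 0.5318
  σ(X1,X3) = 0.38 × 0.85 × 0.79 = 0.2552
  σ(X2,X3) = 0.37 × 1.36 × 0.79 = 0.3975
σ²_T = Σσ²ᵢ + 2·Σσ_ij = 3.1962 + 2 × 1.1845 = 5.5652
α = (3/2)·(1 − 3.1962/5.5652) = 0.64

α = 0.64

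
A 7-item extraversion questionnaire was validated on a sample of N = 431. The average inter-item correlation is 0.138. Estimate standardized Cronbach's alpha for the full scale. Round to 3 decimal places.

standardized Cronbach's alpha = 0.528

Standardized α = k·r̄ / (1 + (k−1)·r̄) = 7 × 0.138 / (1 + 6 × 0.138)
  = 0.9660 / 1.8280 = 0.528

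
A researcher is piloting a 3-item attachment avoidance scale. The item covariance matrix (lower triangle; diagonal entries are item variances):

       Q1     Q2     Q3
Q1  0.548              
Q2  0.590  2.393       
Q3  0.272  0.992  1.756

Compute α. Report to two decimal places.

sum of item variances = 0.548 + 2.393 + 1.756 = 4.697
Σ_{i<j} σ_ij = 1.854
σ²_T = 4.697 + 2 × 1.854 = 8.405
α = (k/(k−1))·(1 − sum of item variances/σ²_T) = (3/2)·(1 − 4.697/8.405) = 0.66

α = 0.66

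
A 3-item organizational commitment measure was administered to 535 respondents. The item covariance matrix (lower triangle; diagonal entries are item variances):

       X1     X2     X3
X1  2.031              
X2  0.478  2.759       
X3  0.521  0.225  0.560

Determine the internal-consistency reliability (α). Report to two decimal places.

α = 0.47

Σσ²ᵢ = 2.031 + 2.759 + 0.560 = 5.350
Σ_{i<j} σ_ij = 1.224
σ²_T = 5.350 + 2 × 1.224 = 7.798
α = (k/(k−1))·(1 − Σσ²ᵢ/σ²_T) = (3/2)·(1 − 5.350/7.798) = 0.47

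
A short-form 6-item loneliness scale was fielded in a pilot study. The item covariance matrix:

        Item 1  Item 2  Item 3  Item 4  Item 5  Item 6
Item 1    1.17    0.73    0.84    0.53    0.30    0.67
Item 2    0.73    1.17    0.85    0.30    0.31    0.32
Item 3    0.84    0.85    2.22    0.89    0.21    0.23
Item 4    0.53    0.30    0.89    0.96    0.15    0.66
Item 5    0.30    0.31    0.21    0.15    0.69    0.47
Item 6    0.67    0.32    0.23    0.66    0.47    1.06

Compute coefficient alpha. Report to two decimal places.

α = 0.81

Σσᵢ² = 1.17 + 1.17 + 2.22 + 0.96 + 0.69 + 1.06 = 7.27
Sum of the distinct covariances = 7.46
Var(T) = 7.27 + 2 × 7.46 = 22.19
α = (k/(k−1))·(1 − Σσᵢ²/Var(T)) = (6/5)·(1 − 7.27/22.19) = 0.81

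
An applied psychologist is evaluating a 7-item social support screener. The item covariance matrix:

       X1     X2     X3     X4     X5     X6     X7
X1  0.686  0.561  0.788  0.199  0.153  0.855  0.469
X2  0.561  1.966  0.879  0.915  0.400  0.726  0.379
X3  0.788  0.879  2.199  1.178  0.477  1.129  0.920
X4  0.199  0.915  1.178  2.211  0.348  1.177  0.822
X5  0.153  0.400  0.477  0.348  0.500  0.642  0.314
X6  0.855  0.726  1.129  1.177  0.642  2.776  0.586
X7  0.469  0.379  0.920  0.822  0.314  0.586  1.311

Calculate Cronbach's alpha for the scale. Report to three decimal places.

Cronbach's alpha = 0.822

Σσᵢ² = 0.686 + 1.966 + 2.199 + 2.211 + 0.500 + 2.776 + 1.311 = 11.649
Sum of the distinct covariances = 13.917
σ²_T = 11.649 + 2 × 13.917 = 39.483
α = (k/(k−1))·(1 − Σσᵢ²/σ²_T) = (7/6)·(1 − 11.649/39.483) = 0.822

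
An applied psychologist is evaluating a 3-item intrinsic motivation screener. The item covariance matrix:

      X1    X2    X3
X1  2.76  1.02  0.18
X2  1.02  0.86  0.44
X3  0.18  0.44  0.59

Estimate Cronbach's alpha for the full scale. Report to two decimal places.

Cronbach's alpha = 0.66

Σσᵢ² = 2.76 + 0.86 + 0.59 = 4.21
Sum of the distinct covariances = 1.64
σ²_T = 4.21 + 2 × 1.64 = 7.49
α = (k/(k−1))·(1 − Σσᵢ²/σ²_T) = (3/2)·(1 − 4.21/7.49) = 0.66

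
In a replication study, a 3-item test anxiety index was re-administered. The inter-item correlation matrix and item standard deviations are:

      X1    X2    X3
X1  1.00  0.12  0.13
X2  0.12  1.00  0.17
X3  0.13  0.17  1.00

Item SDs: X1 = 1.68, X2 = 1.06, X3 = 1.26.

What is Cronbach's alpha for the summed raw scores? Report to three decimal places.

α = 0.308

Σσ²ᵢ = 1.68² + 1.06² + 1.26² = 5.5336
Covariances σ_ij = r_ij · s_i · s_j:
  σ(X1,X2) = 0.12 × 1.68 × 1.06 = 0.2137
  σ(X1,X3) = 0.13 × 1.68 × 1.26 = 0.2752
  σ(X2,X3) = 0.17 × 1.06 × 1.26 = 0.2271
σ²_T = Σσ²ᵢ + 2·Σσ_ij = 5.5336 + 2 × 0.7160 = 6.9656
α = (3/2)·(1 − 5.5336/6.9656) = 0.308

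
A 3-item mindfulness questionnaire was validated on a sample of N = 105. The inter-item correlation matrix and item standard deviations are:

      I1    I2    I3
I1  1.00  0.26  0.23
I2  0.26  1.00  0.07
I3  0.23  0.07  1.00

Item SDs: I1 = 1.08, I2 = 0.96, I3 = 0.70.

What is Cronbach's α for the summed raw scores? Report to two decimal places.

Σσ²ᵢ = 1.08² + 0.96² + 0.70² = 2.5780
Covariances σ_ij = r_ij · s_i · s_j:
  σ(I1,I2) = 0.26 × 1.08 × 0.96 = 0.2696
  σ(I1,I3) = 0.23 × 1.08 × 0.70 = 0.1739
  σ(I2,I3) = 0.07 × 0.96 × 0.70 = 0.0470
σ²_T = Σσ²ᵢ + 2·Σσ_ij = 2.5780 + 2 × 0.4905 = 3.5590
α = (3/2)·(1 − 2.5780/3.5590) = 0.41

α = 0.41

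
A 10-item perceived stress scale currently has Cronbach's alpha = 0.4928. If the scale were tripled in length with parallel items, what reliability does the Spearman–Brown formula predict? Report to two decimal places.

Length factor m = 3
α' = m·α / (1 + (m−1)·α)
   = 3 × 0.4928 / (1 + (3 − 1) × 0.4928)
   = 1.4784 / 1.9856 = 0.74

predicted reliability = 0.74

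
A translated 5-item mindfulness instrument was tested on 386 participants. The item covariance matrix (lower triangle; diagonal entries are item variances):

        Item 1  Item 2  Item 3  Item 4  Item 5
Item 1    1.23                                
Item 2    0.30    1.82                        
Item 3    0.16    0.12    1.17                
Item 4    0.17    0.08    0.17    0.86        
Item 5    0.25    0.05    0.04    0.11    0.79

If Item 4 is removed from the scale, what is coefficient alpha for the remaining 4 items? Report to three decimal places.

Remaining items: Item 1, Item 2, Item 3, Item 5 (k = 4).
Σσ²ᵢ = 1.23 + 1.82 + 1.17 + 0.79 = 5.01
Var(T) = 5.01 + 2 × 0.92 = 6.85
α (item deleted) = (4/3)·(1 − 5.01/6.85) = 0.358

coefficient alpha = 0.358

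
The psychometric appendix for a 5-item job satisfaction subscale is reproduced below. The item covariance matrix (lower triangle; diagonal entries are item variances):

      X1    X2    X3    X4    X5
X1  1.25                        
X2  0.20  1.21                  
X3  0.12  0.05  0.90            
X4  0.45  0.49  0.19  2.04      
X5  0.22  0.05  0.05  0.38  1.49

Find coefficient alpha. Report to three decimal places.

coefficient alpha = 0.487

sum of item variances = 1.25 + 1.21 + 0.90 + 2.04 + 1.49 = 6.89
Sum of the distinct covariances = 2.20
Var(T) = 6.89 + 2 × 2.20 = 11.29
α = (k/(k−1))·(1 − sum of item variances/Var(T)) = (5/4)·(1 − 6.89/11.29) = 0.487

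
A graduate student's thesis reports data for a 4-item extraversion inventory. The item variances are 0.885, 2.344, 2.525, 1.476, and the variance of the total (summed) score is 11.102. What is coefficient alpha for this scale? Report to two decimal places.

coefficient alpha = 0.47

sum of item variances = 0.885 + 2.344 + 2.525 + 1.476 = 7.230
α = (k/(k−1))·(1 − sum of item variances/σ²_T) = (4/3)·(1 − 7.230/11.102) = 0.47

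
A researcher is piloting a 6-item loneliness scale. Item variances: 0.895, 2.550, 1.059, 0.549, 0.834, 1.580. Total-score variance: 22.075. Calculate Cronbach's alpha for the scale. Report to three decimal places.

α = 0.794

ΣVar(i) = 0.895 + 2.550 + 1.059 + 0.549 + 0.834 + 1.580 = 7.467
α = (k/(k−1))·(1 − ΣVar(i)/total variance) = (6/5)·(1 − 7.467/22.075) = 0.794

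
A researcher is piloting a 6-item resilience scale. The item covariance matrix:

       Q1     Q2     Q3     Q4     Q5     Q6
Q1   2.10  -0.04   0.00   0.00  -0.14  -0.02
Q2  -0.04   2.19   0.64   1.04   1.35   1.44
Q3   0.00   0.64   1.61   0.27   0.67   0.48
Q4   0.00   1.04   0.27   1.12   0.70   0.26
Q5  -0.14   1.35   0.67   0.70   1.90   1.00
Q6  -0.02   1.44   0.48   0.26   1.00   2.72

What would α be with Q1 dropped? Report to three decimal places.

Remaining items: Q2, Q3, Q4, Q5, Q6 (k = 5).
ΣVar(i) = 2.19 + 1.61 + 1.12 + 1.90 + 2.72 = 9.54
Var(T) = 9.54 + 2 × 7.85 = 25.24
α (item deleted) = (5/4)·(1 − 9.54/25.24) = 0.778

α = 0.778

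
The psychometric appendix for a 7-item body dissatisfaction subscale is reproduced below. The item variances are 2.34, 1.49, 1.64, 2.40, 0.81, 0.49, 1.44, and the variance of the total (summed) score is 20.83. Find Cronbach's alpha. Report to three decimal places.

Σσᵢ² = 2.34 + 1.49 + 1.64 + 2.40 + 0.81 + 0.49 + 1.44 = 10.61
α = (k/(k−1))·(1 − Σσᵢ²/σ²_T) = (7/6)·(1 − 10.61/20.83) = 0.572

Cronbach's alpha = 0.572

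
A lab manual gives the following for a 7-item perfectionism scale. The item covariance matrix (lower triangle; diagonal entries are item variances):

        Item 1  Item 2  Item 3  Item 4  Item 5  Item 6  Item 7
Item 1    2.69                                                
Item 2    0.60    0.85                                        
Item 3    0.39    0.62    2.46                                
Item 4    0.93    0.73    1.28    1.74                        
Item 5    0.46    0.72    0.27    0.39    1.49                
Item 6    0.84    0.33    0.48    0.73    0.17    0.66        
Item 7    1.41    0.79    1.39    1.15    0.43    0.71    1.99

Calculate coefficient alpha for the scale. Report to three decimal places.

sum of item variances = 2.69 + 0.85 + 2.46 + 1.74 + 1.49 + 0.66 + 1.99 = 11.88
Sum of off-diagonal covariances = 14.82
σ²_total = 11.88 + 2 × 14.82 = 41.52
α = (k/(k−1))·(1 − sum of item variances/σ²_total) = (7/6)·(1 − 11.88/41.52) = 0.833

coefficient alpha = 0.833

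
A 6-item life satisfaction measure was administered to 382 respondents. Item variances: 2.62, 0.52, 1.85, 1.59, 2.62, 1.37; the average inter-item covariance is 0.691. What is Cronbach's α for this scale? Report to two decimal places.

α = 0.79

Σσ²ᵢ = 2.62 + 0.52 + 1.85 + 1.59 + 2.62 + 1.37 = 10.57
Sum of the 15 distinct covariances = 15 × 0.691 = 10.365
Var(T) = Σσ²ᵢ + 2·Σcov = 10.57 + 2 × 10.365 = 31.300
α = (6/5)·(1 − 10.57/31.300) = 0.79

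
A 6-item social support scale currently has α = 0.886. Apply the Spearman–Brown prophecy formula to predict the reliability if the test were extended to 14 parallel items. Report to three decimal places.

Length factor m = 14/6 = 2.3333
α' = m·α / (1 + (m−1)·α)
   = 14/6 × 0.886 / (1 + (14/6 − 1) × 0.886)
   = 2.0673 / 2.1813 = 0.948

predicted reliability = 0.948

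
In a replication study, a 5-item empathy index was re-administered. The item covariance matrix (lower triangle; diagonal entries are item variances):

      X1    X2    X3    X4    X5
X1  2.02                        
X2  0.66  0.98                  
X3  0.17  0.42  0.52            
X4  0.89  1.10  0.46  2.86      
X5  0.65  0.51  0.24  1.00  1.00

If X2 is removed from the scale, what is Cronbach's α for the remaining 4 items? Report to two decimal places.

Remaining items: X1, X3, X4, X5 (k = 4).
Σσ²ᵢ = 2.02 + 0.52 + 2.86 + 1.00 = 6.40
total variance = 6.40 + 2 × 3.41 = 13.22
α (item deleted) = (4/3)·(1 − 6.40/13.22) = 0.69

Cronbach's α = 0.69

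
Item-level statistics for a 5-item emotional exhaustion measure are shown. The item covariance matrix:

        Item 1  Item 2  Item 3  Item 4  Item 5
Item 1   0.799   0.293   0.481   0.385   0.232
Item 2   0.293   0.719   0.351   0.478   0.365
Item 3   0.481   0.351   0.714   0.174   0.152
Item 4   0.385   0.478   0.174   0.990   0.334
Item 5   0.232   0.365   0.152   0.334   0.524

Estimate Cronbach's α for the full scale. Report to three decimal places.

sum of item variances = 0.799 + 0.719 + 0.714 + 0.990 + 0.524 = 3.746
Sum of off-diagonal covariances = 3.245
total variance = 3.746 + 2 × 3.245 = 10.236
α = (k/(k−1))·(1 − sum of item variances/total variance) = (5/4)·(1 − 3.746/10.236) = 0.793

α = 0.793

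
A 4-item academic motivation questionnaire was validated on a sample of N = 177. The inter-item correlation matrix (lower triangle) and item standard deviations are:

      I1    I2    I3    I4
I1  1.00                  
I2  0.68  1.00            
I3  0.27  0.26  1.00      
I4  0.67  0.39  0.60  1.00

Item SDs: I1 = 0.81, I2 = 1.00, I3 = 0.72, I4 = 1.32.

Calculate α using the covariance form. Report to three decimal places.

Σσ²ᵢ = 0.81² + 1.00² + 0.72² + 1.32² = 3.9169
Covariances σ_ij = r_ij · s_i · s_j:
  σ(I1,I2) = 0.68 × 0.81 × 1.00 = 0.5508
  σ(I1,I3) = 0.27 × 0.81 × 0.72 = 0.1575
  σ(I1,I4) = 0.67 × 0.81 × 1.32 = 0.7164
  σ(I2,I3) = 0.26 × 1.00 × 0.72 = 0.1872
  σ(I2,I4) = 0.39 × 1.00 × 1.32 = 0.5148
  σ(I3,I4) = 0.60 × 0.72 × 1.32 = 0.5702
σ²_T = Σσ²ᵢ + 2·Σσ_ij = 3.9169 + 2 × 2.6969 = 9.3107
α = (4/3)·(1 − 3.9169/9.3107) = 0.772

α = 0.772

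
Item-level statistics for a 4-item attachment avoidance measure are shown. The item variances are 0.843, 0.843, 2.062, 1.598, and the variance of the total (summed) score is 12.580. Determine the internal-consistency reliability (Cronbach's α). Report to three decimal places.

Cronbach's α = 0.767

sum of item variances = 0.843 + 0.843 + 2.062 + 1.598 = 5.346
α = (k/(k−1))·(1 − sum of item variances/total variance) = (4/3)·(1 − 5.346/12.580) = 0.767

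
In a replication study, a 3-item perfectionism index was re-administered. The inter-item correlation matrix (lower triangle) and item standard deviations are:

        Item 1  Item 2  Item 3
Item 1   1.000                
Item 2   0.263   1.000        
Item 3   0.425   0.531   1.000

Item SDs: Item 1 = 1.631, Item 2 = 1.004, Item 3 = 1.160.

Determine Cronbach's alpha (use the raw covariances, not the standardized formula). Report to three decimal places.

Σσ²ᵢ = 1.631² + 1.004² + 1.160² = 5.0138
Covariances σ_ij = r_ij · s_i · s_j:
  σ(Item 1,Item 2) = 0.263 × 1.631 × 1.004 = 0.4307
  σ(Item 1,Item 3) = 0.425 × 1.631 × 1.160 = 0.8041
  σ(Item 2,Item 3) = 0.531 × 1.004 × 1.160 = 0.6184
σ²_T = Σσ²ᵢ + 2·Σσ_ij = 5.0138 + 2 × 1.8532 = 8.7202
α = (3/2)·(1 − 5.0138/8.7202) = 0.638

α = 0.638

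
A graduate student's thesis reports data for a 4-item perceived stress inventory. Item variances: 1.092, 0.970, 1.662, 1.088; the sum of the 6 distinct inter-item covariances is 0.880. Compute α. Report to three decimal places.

α = 0.357

Σσᵢ² = 1.092 + 0.970 + 1.662 + 1.088 = 4.812
Sum of distinct covariances = 0.880
Var(T) = Σσᵢ² + 2·Σcov = 4.812 + 2 × 0.880 = 6.572
α = (4/3)·(1 − 4.812/6.572) = 0.357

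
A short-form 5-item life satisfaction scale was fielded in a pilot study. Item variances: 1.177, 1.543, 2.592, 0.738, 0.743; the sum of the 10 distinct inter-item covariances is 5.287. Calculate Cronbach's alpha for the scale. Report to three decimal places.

Cronbach's alpha = 0.761

Σσ²ᵢ = 1.177 + 1.543 + 2.592 + 0.738 + 0.743 = 6.793
Sum of distinct covariances = 5.287
σ²_T = Σσ²ᵢ + 2·Σcov = 6.793 + 2 × 5.287 = 17.367
α = (5/4)·(1 − 6.793/17.367) = 0.761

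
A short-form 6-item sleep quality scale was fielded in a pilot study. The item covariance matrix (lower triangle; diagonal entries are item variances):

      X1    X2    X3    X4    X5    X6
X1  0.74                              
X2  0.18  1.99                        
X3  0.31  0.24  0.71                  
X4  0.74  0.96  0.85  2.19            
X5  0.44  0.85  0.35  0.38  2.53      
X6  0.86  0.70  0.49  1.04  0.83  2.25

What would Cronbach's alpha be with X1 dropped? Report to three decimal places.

α = 0.726

Remaining items: X2, X3, X4, X5, X6 (k = 5).
sum of item variances = 1.99 + 0.71 + 2.19 + 2.53 + 2.25 = 9.67
σ²_total = 9.67 + 2 × 6.69 = 23.05
α (item deleted) = (5/4)·(1 − 9.67/23.05) = 0.726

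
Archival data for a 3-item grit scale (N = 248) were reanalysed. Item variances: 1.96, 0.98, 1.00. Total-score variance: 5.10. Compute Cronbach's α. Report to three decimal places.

ΣVar(i) = 1.96 + 0.98 + 1.00 = 3.94
α = (k/(k−1))·(1 − ΣVar(i)/Var(T)) = (3/2)·(1 − 3.94/5.10) = 0.341

Cronbach's α = 0.341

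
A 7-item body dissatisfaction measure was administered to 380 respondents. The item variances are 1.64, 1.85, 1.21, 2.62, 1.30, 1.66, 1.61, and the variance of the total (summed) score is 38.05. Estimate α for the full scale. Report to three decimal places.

ΣVar(i) = 1.64 + 1.85 + 1.21 + 2.62 + 1.30 + 1.66 + 1.61 = 11.89
α = (k/(k−1))·(1 − ΣVar(i)/σ²_T) = (7/6)·(1 − 11.89/38.05) = 0.802

α = 0.802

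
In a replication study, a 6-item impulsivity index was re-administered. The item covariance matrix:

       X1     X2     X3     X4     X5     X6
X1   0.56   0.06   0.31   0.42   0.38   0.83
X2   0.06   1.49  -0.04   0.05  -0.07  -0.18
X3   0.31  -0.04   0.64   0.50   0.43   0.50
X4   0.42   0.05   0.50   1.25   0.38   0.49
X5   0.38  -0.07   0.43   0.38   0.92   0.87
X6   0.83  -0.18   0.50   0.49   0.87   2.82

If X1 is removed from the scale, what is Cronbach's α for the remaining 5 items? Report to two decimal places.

α = 0.56

Remaining items: X2, X3, X4, X5, X6 (k = 5).
Σσᵢ² = 1.49 + 0.64 + 1.25 + 0.92 + 2.82 = 7.12
Var(T) = 7.12 + 2 × 2.93 = 12.98
α (item deleted) = (5/4)·(1 − 7.12/12.98) = 0.56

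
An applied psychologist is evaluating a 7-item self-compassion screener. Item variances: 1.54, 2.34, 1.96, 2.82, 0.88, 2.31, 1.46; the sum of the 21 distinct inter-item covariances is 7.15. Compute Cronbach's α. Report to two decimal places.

α = 0.60

sum of item variances = 1.54 + 2.34 + 1.96 + 2.82 + 0.88 + 2.31 + 1.46 = 13.31
Sum of distinct covariances = 7.15
σ²_total = sum of item variances + 2·Σcov = 13.31 + 2 × 7.15 = 27.61
α = (7/6)·(1 − 13.31/27.61) = 0.60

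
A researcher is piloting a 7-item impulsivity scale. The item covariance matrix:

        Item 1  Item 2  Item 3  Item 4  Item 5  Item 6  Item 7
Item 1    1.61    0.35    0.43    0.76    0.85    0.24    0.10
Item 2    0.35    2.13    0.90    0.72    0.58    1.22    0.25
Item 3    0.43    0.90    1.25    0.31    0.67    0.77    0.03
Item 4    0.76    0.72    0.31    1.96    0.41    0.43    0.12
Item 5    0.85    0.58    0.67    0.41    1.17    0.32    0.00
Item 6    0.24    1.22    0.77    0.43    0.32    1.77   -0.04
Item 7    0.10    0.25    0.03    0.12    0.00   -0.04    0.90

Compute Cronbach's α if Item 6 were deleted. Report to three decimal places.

Remaining items: Item 1, Item 2, Item 3, Item 4, Item 5, Item 7 (k = 6).
sum of item variances = 1.61 + 2.13 + 1.25 + 1.96 + 1.17 + 0.90 = 9.02
σ²_total = 9.02 + 2 × 6.48 = 21.98
α (item deleted) = (6/5)·(1 − 9.02/21.98) = 0.708

α = 0.708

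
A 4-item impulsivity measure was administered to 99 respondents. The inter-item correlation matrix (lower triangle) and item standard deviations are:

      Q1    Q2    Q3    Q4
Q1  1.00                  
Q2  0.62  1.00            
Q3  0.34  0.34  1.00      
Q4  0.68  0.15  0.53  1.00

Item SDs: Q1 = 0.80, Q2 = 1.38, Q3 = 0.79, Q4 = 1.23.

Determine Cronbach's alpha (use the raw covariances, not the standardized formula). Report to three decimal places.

α = 0.715

Σσ²ᵢ = 0.80² + 1.38² + 0.79² + 1.23² = 4.6814
Covariances σ_ij = r_ij · s_i · s_j:
  σ(Q1,Q2) = 0.62 × 0.80 × 1.38 = 0.6845
  σ(Q1,Q3) = 0.34 × 0.80 × 0.79 = 0.2149
  σ(Q1,Q4) = 0.68 × 0.80 × 1.23 = 0.6691
  σ(Q2,Q3) = 0.34 × 1.38 × 0.79 = 0.3707
  σ(Q2,Q4) = 0.15 × 1.38 × 1.23 = 0.2546
  σ(Q3,Q4) = 0.53 × 0.79 × 1.23 = 0.5150
σ²_T = Σσ²ᵢ + 2·Σσ_ij = 4.6814 + 2 × 2.7088 = 10.0990
α = (4/3)·(1 − 4.6814/10.0990) = 0.715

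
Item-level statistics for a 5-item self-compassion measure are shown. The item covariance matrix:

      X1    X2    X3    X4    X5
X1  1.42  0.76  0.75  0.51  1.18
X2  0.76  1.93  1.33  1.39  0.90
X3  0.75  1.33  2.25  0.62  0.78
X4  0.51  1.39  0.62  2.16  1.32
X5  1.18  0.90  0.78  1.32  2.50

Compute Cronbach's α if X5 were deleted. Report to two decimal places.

Cronbach's α = 0.77

Remaining items: X1, X2, X3, X4 (k = 4).
sum of item variances = 1.42 + 1.93 + 2.25 + 2.16 = 7.76
σ²_T = 7.76 + 2 × 5.36 = 18.48
α (item deleted) = (4/3)·(1 − 7.76/18.48) = 0.77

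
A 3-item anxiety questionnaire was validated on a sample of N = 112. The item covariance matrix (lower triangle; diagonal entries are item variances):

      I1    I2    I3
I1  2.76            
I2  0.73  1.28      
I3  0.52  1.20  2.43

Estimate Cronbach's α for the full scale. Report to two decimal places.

Cronbach's α = 0.65

ΣVar(i) = 2.76 + 1.28 + 2.43 = 6.47
Sum of off-diagonal covariances = 2.45
Var(T) = 6.47 + 2 × 2.45 = 11.37
α = (k/(k−1))·(1 − ΣVar(i)/Var(T)) = (3/2)·(1 − 6.47/11.37) = 0.65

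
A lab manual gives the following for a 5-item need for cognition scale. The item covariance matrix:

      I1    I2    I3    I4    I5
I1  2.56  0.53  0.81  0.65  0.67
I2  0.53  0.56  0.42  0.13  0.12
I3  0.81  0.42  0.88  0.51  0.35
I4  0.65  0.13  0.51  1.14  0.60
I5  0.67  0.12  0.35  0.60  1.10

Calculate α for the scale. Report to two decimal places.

Σσᵢ² = 2.56 + 0.56 + 0.88 + 1.14 + 1.10 = 6.24
Sum of the distinct covariances = 4.79
total variance = 6.24 + 2 × 4.79 = 15.82
α = (k/(k−1))·(1 − Σσᵢ²/total variance) = (5/4)·(1 − 6.24/15.82) = 0.76

α = 0.76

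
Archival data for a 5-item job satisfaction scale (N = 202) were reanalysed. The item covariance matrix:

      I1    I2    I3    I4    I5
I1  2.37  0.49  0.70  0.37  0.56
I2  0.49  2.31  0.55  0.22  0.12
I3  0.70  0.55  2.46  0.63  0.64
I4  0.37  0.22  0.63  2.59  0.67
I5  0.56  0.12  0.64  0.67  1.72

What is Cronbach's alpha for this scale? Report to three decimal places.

α = 0.580

ΣVar(i) = 2.37 + 2.31 + 2.46 + 2.59 + 1.72 = 11.45
Σ_{i<j} σ_ij = 4.95
σ²_T = 11.45 + 2 × 4.95 = 21.35
α = (k/(k−1))·(1 − ΣVar(i)/σ²_T) = (5/4)·(1 − 11.45/21.35) = 0.580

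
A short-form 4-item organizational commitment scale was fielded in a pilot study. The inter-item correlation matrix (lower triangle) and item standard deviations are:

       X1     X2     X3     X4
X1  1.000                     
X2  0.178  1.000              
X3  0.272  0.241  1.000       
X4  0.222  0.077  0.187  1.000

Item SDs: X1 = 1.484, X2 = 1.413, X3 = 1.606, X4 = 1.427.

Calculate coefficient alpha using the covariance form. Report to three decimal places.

Σσ²ᵢ = 1.484² + 1.413² + 1.606² + 1.427² = 8.8144
Covariances σ_ij = r_ij · s_i · s_j:
  σ(X1,X2) = 0.178 × 1.484 × 1.413 = 0.3732
  σ(X1,X3) = 0.272 × 1.484 × 1.606 = 0.6483
  σ(X1,X4) = 0.222 × 1.484 × 1.427 = 0.4701
  σ(X2,X3) = 0.241 × 1.413 × 1.606 = 0.5469
  σ(X2,X4) = 0.077 × 1.413 × 1.427 = 0.1553
  σ(X3,X4) = 0.187 × 1.606 × 1.427 = 0.4286
σ²_T = Σσ²ᵢ + 2·Σσ_ij = 8.8144 + 2 × 2.6224 = 14.0592
α = (4/3)·(1 − 8.8144/14.0592) = 0.497

α = 0.497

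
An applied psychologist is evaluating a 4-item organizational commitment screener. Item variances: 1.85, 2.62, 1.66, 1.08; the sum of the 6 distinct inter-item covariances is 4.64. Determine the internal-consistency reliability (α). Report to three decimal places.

Σσᵢ² = 1.85 + 2.62 + 1.66 + 1.08 = 7.21
Sum of distinct covariances = 4.64
σ²_T = Σσᵢ² + 2·Σcov = 7.21 + 2 × 4.64 = 16.49
α = (4/3)·(1 − 7.21/16.49) = 0.750

α = 0.750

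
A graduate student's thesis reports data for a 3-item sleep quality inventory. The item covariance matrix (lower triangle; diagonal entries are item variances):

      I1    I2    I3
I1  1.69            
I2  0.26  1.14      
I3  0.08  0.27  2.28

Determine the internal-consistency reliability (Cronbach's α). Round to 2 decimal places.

α = 0.29

Σσ²ᵢ = 1.69 + 1.14 + 2.28 = 5.11
Sum of the distinct covariances = 0.61
σ²_T = 5.11 + 2 × 0.61 = 6.33
α = (k/(k−1))·(1 − Σσ²ᵢ/σ²_T) = (3/2)·(1 − 5.11/6.33) = 0.29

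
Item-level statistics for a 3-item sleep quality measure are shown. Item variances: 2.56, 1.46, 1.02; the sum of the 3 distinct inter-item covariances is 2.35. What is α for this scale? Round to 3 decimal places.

Σσ²ᵢ = 2.56 + 1.46 + 1.02 = 5.04
Sum of distinct covariances = 2.35
total variance = Σσ²ᵢ + 2·Σcov = 5.04 + 2 × 2.35 = 9.74
α = (3/2)·(1 − 5.04/9.74) = 0.724

α = 0.724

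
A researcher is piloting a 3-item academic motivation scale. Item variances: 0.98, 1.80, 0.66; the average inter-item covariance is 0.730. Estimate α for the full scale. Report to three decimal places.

α = 0.840

sum of item variances = 0.98 + 1.80 + 0.66 = 3.44
Sum of the 3 distinct covariances = 3 × 0.730 = 2.190
Var(T) = sum of item variances + 2·Σcov = 3.44 + 2 × 2.190 = 7.820
α = (3/2)·(1 − 3.44/7.820) = 0.840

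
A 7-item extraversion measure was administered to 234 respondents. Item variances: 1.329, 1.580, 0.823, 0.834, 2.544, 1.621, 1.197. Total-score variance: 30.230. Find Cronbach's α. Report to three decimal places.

Σσᵢ² = 1.329 + 1.580 + 0.823 + 0.834 + 2.544 + 1.621 + 1.197 = 9.928
α = (k/(k−1))·(1 − Σσᵢ²/Var(T)) = (7/6)·(1 − 9.928/30.230) = 0.784

Cronbach's α = 0.784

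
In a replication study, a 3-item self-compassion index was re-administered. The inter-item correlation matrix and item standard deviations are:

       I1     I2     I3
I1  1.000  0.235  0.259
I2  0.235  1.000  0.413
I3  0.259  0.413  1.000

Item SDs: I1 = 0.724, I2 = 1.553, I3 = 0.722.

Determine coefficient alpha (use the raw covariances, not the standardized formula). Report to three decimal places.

coefficient alpha = 0.499

Σσ²ᵢ = 0.724² + 1.553² + 0.722² = 3.4573
Covariances σ_ij = r_ij · s_i · s_j:
  σ(I1,I2) = 0.235 × 0.724 × 1.553 = 0.2642
  σ(I1,I3) = 0.259 × 0.724 × 0.722 = 0.1354
  σ(I2,I3) = 0.413 × 1.553 × 0.722 = 0.4631
σ²_T = Σσ²ᵢ + 2·Σσ_ij = 3.4573 + 2 × 0.8627 = 5.1827
α = (3/2)·(1 − 3.4573/5.1827) = 0.499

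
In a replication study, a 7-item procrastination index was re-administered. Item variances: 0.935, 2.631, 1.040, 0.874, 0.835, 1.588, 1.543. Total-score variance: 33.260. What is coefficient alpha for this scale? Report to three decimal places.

α = 0.835

Σσᵢ² = 0.935 + 2.631 + 1.040 + 0.874 + 0.835 + 1.588 + 1.543 = 9.446
α = (k/(k−1))·(1 − Σσᵢ²/σ²_total) = (7/6)·(1 − 9.446/33.260) = 0.835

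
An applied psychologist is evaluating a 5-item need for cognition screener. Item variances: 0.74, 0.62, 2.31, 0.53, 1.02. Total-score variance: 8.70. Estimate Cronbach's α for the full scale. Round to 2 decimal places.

ΣVar(i) = 0.74 + 0.62 + 2.31 + 0.53 + 1.02 = 5.22
α = (k/(k−1))·(1 − ΣVar(i)/σ²_T) = (5/4)·(1 − 5.22/8.70) = 0.50

Cronbach's α = 0.50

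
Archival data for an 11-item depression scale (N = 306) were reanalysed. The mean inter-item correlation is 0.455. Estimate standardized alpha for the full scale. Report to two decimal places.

standardized alpha = 0.90

Standardized α = k·r̄ / (1 + (k−1)·r̄) = 11 × 0.455 / (1 + 10 × 0.455)
  = 5.0050 / 5.5500 = 0.90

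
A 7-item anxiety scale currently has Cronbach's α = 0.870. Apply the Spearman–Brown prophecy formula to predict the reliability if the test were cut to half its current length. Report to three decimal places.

Length factor m = 1/2
α' = m·α / (1 − (1−m)·α)
   = 1/2 × 0.870 / (1 − (1 − 1/2) × 0.870)
   = 0.4350 / 0.5650 = 0.770

predicted reliability = 0.770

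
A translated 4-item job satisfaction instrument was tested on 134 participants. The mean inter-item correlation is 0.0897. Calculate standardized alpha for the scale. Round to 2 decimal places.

standardized alpha = 0.28

Standardized α = k·r̄ / (1 + (k−1)·r̄) = 4 × 0.0897 / (1 + 3 × 0.0897)
  = 0.3588 / 1.2691 = 0.28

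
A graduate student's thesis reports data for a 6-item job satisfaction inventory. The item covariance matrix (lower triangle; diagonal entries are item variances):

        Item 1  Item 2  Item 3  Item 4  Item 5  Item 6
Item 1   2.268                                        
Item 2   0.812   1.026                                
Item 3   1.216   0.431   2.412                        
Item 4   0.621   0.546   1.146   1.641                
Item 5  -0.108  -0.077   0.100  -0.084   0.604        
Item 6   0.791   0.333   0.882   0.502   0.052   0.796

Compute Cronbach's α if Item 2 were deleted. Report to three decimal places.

Remaining items: Item 1, Item 3, Item 4, Item 5, Item 6 (k = 5).
Σσ²ᵢ = 2.268 + 2.412 + 1.641 + 0.604 + 0.796 = 7.721
total variance = 7.721 + 2 × 5.118 = 17.957
α (item deleted) = (5/4)·(1 − 7.721/17.957) = 0.713

Cronbach's α = 0.713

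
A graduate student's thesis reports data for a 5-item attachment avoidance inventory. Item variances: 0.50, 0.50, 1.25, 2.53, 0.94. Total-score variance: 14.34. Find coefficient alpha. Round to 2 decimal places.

α = 0.75

Σσ²ᵢ = 0.50 + 0.50 + 1.25 + 2.53 + 0.94 = 5.72
α = (k/(k−1))·(1 − Σσ²ᵢ/Var(T)) = (5/4)·(1 − 5.72/14.34) = 0.75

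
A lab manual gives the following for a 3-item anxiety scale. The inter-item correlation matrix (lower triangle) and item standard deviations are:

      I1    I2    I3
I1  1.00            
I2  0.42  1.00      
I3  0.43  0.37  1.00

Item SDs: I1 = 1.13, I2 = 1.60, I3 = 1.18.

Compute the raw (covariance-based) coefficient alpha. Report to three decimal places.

α = 0.656

Σσ²ᵢ = 1.13² + 1.60² + 1.18² = 5.2293
Covariances σ_ij = r_ij · s_i · s_j:
  σ(I1,I2) = 0.42 × 1.13 × 1.60 = 0.7594
  σ(I1,I3) = 0.43 × 1.13 × 1.18 = 0.5734
  σ(I2,I3) = 0.37 × 1.60 × 1.18 = 0.6986
σ²_T = Σσ²ᵢ + 2·Σσ_ij = 5.2293 + 2 × 2.0314 = 9.2921
α = (3/2)·(1 − 5.2293/9.2921) = 0.656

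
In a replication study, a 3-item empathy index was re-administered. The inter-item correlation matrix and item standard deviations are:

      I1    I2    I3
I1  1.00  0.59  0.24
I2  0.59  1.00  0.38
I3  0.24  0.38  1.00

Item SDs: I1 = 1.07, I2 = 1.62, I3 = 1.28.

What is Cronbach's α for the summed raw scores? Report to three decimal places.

Σσ²ᵢ = 1.07² + 1.62² + 1.28² = 5.4077
Covariances σ_ij = r_ij · s_i · s_j:
  σ(I1,I2) = 0.59 × 1.07 × 1.62 = 1.0227
  σ(I1,I3) = 0.24 × 1.07 × 1.28 = 0.3287
  σ(I2,I3) = 0.38 × 1.62 × 1.28 = 0.7880
σ²_T = Σσ²ᵢ + 2·Σσ_ij = 5.4077 + 2 × 2.1394 = 9.6865
α = (3/2)·(1 − 5.4077/9.6865) = 0.663

Cronbach's α = 0.663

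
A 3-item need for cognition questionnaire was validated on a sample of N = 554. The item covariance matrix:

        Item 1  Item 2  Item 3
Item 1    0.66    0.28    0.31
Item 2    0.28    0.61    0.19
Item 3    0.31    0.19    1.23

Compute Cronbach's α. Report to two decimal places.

Cronbach's α = 0.58

Σσᵢ² = 0.66 + 0.61 + 1.23 = 2.50
Sum of the distinct covariances = 0.78
Var(T) = 2.50 + 2 × 0.78 = 4.06
α = (k/(k−1))·(1 − Σσᵢ²/Var(T)) = (3/2)·(1 − 2.50/4.06) = 0.58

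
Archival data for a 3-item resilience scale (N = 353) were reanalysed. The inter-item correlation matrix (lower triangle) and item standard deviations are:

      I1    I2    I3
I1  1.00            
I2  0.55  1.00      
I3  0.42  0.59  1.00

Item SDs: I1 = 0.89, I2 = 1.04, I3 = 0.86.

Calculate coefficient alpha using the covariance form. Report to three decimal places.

α = 0.765

Σσ²ᵢ = 0.89² + 1.04² + 0.86² = 2.6133
Covariances σ_ij = r_ij · s_i · s_j:
  σ(I1,I2) = 0.55 × 0.89 × 1.04 = 0.5091
  σ(I1,I3) = 0.42 × 0.89 × 0.86 = 0.3215
  σ(I2,I3) = 0.59 × 1.04 × 0.86 = 0.5277
σ²_T = Σσ²ᵢ + 2·Σσ_ij = 2.6133 + 2 × 1.3583 = 5.3299
α = (3/2)·(1 − 2.6133/5.3299) = 0.765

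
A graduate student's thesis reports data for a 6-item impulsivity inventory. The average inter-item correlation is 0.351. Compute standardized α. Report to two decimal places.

Standardized α = k·r̄ / (1 + (k−1)·r̄) = 6 × 0.351 / (1 + 5 × 0.351)
  = 2.1060 / 2.7550 = 0.76

standardized α = 0.76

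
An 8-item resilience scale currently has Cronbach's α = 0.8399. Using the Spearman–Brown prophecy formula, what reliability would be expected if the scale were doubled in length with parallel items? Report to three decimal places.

Length factor m = 2
α' = m·α / (1 + (m−1)·α)
   = 2 × 0.8399 / (1 + (2 − 1) × 0.8399)
   = 1.6798 / 1.8399 = 0.913

predicted reliability = 0.913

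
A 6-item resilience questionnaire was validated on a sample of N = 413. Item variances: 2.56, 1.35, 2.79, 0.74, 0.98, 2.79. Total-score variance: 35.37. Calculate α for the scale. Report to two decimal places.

ΣVar(i) = 2.56 + 1.35 + 2.79 + 0.74 + 0.98 + 2.79 = 11.21
α = (k/(k−1))·(1 − ΣVar(i)/Var(T)) = (6/5)·(1 − 11.21/35.37) = 0.82

α = 0.82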